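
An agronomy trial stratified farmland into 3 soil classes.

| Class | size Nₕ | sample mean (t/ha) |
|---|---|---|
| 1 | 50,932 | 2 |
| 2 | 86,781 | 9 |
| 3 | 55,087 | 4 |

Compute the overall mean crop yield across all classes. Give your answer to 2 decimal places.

N = 192800; weights Wₕ = Nₕ/N = (0.2642, 0.4501, 0.2857).
x̄_st = Σ Wₕ·x̄ₕ = 0.2642·2 + 0.4501·9 + 0.2857·4 ≈ 5.7222...
→ 5.72.

5.72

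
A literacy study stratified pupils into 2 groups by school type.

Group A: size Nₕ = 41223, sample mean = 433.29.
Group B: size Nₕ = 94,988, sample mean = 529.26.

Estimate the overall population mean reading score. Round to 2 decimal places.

500.22

x̄_st = (Σ Nₕx̄ₕ) / (Σ Nₕ) = (41223·433.29 + 94988·529.26) / 136211
= 68134862.55 / 136211 = 500.2156... → 500.22.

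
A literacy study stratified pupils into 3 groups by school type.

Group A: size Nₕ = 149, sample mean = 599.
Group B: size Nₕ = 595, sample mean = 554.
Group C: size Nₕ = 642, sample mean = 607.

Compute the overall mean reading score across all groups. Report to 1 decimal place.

583.4

N = 149 + 595 + 642 = 1386.
Weight each subgroup mean by Nₕ/N and sum.
Σ Nₕx̄ₕ = 149·599 + 595·554 + 642·607 = 89251 + 329630 + 389694 = 808575.
Divide by N: 808575 / 1386 = 583.387... → 583.4.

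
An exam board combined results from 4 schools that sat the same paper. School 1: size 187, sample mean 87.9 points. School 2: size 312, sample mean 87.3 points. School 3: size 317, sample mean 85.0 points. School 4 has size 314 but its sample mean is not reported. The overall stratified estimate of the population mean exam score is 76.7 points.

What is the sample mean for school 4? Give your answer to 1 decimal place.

51.1

Σ Nₕx̄ₕ = N·μ, so 314·x̄_4 = 1130·76.7 − (187·87.9 + 312·87.3 + 317·85.0).
= 86671 − 70619.9 = 16051.1.
x̄_4 = 16051.1 / 314 = 51.118... → 51.1.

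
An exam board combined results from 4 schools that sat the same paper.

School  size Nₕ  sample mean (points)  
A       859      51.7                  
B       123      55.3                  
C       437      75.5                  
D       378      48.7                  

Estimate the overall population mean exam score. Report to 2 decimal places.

57.10

N = 1797; weights Wₕ = Nₕ/N = (0.4780, 0.0684, 0.2432, 0.2104).
x̄_st = Σ Wₕ·x̄ₕ = 0.4780·51.7 + 0.0684·55.3 + 0.2432·75.5 + 0.2104·48.7 ≈ 57.1031...
→ 57.10.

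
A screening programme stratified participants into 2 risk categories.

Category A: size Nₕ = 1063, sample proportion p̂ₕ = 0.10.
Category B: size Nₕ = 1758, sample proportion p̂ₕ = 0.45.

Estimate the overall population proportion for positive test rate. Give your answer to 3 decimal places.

0.318

Wₕ = Nₕ/N with N = 2821: 0.3768, 0.6232.
p̂_st = 0.3768·0.10 + 0.6232·0.45 ≈ 0.31811... → 0.318.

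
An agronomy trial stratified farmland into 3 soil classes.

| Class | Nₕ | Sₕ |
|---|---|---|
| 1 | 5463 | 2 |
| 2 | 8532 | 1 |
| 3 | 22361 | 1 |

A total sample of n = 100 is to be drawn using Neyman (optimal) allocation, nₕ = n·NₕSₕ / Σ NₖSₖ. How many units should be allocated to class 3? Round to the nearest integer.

53

1: NₕSₕ = 5463·2 = 10926
2: NₕSₕ = 8532·1 = 8532
3: NₕSₕ = 22361·1 = 22361
Σ NₕSₕ = 41819.
n_3 = 100·22361/41819 = 53.471... → 53.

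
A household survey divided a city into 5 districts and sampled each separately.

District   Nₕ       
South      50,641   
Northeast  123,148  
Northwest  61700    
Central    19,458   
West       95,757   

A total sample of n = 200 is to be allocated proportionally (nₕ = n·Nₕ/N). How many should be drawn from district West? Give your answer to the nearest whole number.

Share of district West = 95757/350704 = 0.27304.
Allocate 200 × 0.27304 = 54.608... → 55.

55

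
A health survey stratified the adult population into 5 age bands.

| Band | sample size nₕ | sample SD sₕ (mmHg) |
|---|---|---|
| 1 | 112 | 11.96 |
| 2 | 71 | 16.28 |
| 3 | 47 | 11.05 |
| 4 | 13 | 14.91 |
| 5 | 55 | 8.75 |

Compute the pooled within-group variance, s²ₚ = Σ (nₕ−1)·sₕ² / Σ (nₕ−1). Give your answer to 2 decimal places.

Degrees of freedom: 111 + 70 + 46 + 12 + 54 = 293.
Σ(nₕ−1)sₕ² = 111·143.0416 + 70·265.0384 + 46·122.1025 + 12·222.3081 + 54·76.5625 = 46849.0928.
s²ₚ = 46849.0928 / 293 = 159.8945... → 159.89.

159.89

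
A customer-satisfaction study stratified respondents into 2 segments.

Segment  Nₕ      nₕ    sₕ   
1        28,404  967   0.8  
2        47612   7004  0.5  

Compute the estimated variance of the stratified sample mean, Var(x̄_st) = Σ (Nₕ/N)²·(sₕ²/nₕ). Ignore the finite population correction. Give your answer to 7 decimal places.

N = 76016; Wₕ = Nₕ/N.
segment 1: (28404/76016)²·0.8²/967 = 0.0000924065
segment 2: (47612/76016)²·0.5²/7004 = 0.0000140029
Sum = 0.0001064093 → 0.0001064.

0.0001064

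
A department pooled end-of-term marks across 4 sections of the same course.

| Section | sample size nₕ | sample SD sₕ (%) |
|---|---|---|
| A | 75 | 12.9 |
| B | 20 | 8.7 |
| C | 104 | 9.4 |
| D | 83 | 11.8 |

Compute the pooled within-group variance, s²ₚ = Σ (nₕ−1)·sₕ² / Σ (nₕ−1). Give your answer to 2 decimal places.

A: (75−1)·12.9² = 74·166.41 = 12314.34
B: (20−1)·8.7² = 19·75.69 = 1438.11
C: (104−1)·9.4² = 103·88.36 = 9101.08
D: (83−1)·11.8² = 82·139.24 = 11417.68
Numerator = 34271.21; denominator = Σ(nₕ−1) = 278.
s²ₚ = 34271.21/278 = 123.2777... → 123.28.

123.28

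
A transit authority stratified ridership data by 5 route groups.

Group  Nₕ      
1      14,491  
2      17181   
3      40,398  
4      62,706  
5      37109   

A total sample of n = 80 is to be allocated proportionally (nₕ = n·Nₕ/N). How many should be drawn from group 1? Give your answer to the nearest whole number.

N = 14491 + 17181 + 40398 + 62706 + 37109 = 171885.
n_1 = 80·14491/171885 = 6.745... → 7.

7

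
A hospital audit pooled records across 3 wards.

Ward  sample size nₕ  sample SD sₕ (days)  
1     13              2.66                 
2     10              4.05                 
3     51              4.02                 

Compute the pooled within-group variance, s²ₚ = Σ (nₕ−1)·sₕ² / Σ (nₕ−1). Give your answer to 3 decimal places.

14.656

1: (13−1)·2.66² = 12·7.0756 = 84.9072
2: (10−1)·4.05² = 9·16.4025 = 147.6225
3: (51−1)·4.02² = 50·16.1604 = 808.02
Numerator = 1040.5497; denominator = Σ(nₕ−1) = 71.
s²ₚ = 1040.5497/71 = 14.65563... → 14.656.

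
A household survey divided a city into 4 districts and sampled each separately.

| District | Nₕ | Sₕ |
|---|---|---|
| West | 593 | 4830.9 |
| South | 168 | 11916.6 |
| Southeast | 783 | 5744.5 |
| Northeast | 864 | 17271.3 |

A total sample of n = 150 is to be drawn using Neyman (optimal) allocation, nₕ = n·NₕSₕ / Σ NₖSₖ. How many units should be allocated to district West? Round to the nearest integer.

West: NₕSₕ = 593·4830.9 = 2864723.7
South: NₕSₕ = 168·11916.6 = 2001988.8
Southeast: NₕSₕ = 783·5744.5 = 4497943.5
Northeast: NₕSₕ = 864·17271.3 = 14922403.2
Σ NₕSₕ = 24287059.2.
n_West = 150·2864723.7/24287059.2 = 17.693... → 18.

18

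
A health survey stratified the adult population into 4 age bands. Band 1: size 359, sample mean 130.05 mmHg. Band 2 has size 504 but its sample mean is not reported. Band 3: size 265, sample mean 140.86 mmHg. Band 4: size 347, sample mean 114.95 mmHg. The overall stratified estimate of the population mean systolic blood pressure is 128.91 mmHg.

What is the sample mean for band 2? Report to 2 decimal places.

Σ Nₕx̄ₕ = N·μ, so 504·x̄_2 = 1475·128.91 − (359·130.05 + 265·140.86 + 347·114.95).
= 190142.25 − 123903.5 = 66238.75.
x̄_2 = 66238.75 / 504 = 131.4261... → 131.43.

131.43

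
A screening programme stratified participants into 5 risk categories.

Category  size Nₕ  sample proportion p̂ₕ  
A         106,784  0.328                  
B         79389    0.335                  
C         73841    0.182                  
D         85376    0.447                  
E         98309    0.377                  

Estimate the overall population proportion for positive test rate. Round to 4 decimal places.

0.3387

Wₕ = Nₕ/N with N = 443699: 0.2407, 0.1789, 0.1664, 0.1924, 0.2216.
p̂_st = 0.2407·0.328 + 0.1789·0.335 + 0.1664·0.182 + 0.1924·0.447 + 0.2216·0.377 ≈ 0.338710... → 0.3387.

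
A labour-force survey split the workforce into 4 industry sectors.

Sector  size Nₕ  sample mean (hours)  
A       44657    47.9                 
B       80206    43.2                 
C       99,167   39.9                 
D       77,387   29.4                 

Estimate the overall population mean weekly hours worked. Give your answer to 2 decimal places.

N = 301417; weights Wₕ = Nₕ/N = (0.1482, 0.2661, 0.3290, 0.2567).
x̄_st = Σ Wₕ·x̄ₕ = 0.1482·47.9 + 0.2661·43.2 + 0.3290·39.9 + 0.2567·29.4 ≈ 39.2676...
→ 39.27.

39.27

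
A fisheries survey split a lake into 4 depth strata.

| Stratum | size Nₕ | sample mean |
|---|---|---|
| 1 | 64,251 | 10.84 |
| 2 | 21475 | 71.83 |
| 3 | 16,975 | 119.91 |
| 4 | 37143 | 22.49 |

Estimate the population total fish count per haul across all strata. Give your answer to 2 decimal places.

1: 64251·10.84 = 696480.84
2: 21475·71.83 = 1542549.25
3: 16975·119.91 = 2035472.25
4: 37143·22.49 = 835346.07
τ̂ = Σ Nₕx̄ₕ = 5109848.41.

5109848.41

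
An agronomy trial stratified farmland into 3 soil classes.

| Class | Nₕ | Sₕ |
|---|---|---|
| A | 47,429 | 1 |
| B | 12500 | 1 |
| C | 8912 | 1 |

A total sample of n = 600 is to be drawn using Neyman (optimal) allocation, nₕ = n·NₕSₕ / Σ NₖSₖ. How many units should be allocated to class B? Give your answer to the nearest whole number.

109

A: NₕSₕ = 47429·1 = 47429
B: NₕSₕ = 12500·1 = 12500
C: NₕSₕ = 8912·1 = 8912
Σ NₕSₕ = 68841.
n_B = 600·12500/68841 = 108.947... → 109.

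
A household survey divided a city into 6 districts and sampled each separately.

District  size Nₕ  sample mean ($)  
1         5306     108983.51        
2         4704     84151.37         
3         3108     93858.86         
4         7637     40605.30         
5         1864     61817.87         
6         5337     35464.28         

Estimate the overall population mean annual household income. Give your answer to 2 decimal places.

67263.98

N = 27956; weights Wₕ = Nₕ/N = (0.1898, 0.1683, 0.1112, 0.2732, 0.0667, 0.1909).
x̄_st = Σ Wₕ·x̄ₕ = 0.1898·108983.51 + 0.1683·84151.37 + 0.1112·93858.86 + 0.2732·40605.30 + 0.0667·61817.87 + 0.1909·35464.28 ≈ 67263.9839...
→ 67263.98.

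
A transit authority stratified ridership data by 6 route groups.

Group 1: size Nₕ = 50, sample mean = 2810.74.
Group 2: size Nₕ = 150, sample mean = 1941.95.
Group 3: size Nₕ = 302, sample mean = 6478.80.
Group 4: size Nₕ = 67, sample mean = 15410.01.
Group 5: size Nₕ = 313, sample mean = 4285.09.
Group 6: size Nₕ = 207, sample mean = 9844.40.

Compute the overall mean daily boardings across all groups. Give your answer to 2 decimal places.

N = 1089; weights Wₕ = Nₕ/N = (0.0459, 0.1377, 0.2773, 0.0615, 0.2874, 0.1901).
x̄_st = Σ Wₕ·x̄ₕ = 0.0459·2810.74 + 0.1377·1941.95 + 0.2773·6478.80 + 0.0615·15410.01 + 0.2874·4285.09 + 0.1901·9844.40 ≈ 6244.1889...
→ 6244.19.

6244.19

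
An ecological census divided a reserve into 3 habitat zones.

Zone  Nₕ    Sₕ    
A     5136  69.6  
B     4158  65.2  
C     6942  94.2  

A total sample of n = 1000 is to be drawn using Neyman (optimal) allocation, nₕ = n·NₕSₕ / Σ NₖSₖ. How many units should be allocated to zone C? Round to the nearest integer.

510

Σ NₕSₕ = 5136·69.6 + 4158·65.2 + 6942·94.2 = 1282503.6.
Share for C: 653936.4/1282503.6 = 0.50989.
n_C = 1000 × 0.50989 = 509.890... → 510.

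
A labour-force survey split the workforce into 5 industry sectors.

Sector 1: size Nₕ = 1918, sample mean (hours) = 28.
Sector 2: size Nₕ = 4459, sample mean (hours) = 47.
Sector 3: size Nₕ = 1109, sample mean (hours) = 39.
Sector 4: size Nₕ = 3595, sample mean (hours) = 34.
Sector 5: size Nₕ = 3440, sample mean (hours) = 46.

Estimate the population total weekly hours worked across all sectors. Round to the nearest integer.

586998

Population total = Σ Nₕ·x̄ₕ (each stratum's size times its mean).
1918·28 + 4459·47 + 1109·39 + 3595·34 + 3440·46 = 53704 + 209573 + 43251 + 122230 + 158240 = 586998.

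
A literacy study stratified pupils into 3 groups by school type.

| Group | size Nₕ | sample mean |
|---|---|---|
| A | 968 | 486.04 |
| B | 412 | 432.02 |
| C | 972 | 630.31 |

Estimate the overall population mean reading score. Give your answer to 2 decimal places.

N = 2352; weights Wₕ = Nₕ/N = (0.4116, 0.1752, 0.4133).
x̄_st = Σ Wₕ·x̄ₕ = 0.4116·486.04 + 0.1752·432.02 + 0.4133·630.31 ≈ 536.1991...
→ 536.20.

536.20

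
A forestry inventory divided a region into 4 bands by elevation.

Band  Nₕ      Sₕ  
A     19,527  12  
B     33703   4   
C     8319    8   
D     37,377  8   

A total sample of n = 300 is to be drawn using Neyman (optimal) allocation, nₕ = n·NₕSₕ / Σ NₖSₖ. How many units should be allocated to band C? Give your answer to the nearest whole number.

27

A: NₕSₕ = 19527·12 = 234324
B: NₕSₕ = 33703·4 = 134812
C: NₕSₕ = 8319·8 = 66552
D: NₕSₕ = 37377·8 = 299016
Σ NₕSₕ = 734704.
n_C = 300·66552/734704 = 27.175... → 27.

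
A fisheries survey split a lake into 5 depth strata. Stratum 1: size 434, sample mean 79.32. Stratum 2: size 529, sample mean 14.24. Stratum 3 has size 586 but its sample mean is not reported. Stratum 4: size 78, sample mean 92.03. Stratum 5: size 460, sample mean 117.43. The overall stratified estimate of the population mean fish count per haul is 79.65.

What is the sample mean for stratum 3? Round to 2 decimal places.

Σ Nₕx̄ₕ = N·μ, so 586·x̄_3 = 2087·79.65 − (434·79.32 + 529·14.24 + 78·92.03 + 460·117.43).
= 166229.55 − 103153.98 = 63075.57.
x̄_3 = 63075.57 / 586 = 107.6375... → 107.64.

107.64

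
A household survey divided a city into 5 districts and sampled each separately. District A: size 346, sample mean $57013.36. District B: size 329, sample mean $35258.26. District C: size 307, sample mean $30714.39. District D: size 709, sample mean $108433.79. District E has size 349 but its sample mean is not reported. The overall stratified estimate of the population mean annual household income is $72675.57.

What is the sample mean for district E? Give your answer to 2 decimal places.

87744.12

N = 346 + 329 + 307 + 709 + 349 = 2040.
Overall total = μ·N = 72675.57·2040 = 148258162.8.
Subtract the known strata: 346·57013.36 + 329·35258.26 + 307·30714.39 + 709·108433.79 = 117635464.94.
Remaining total for district E: 148258162.8 − 117635464.94 = 30622697.86.
Divide by its size: 30622697.86 / 349 = 87744.1199... → 87744.12.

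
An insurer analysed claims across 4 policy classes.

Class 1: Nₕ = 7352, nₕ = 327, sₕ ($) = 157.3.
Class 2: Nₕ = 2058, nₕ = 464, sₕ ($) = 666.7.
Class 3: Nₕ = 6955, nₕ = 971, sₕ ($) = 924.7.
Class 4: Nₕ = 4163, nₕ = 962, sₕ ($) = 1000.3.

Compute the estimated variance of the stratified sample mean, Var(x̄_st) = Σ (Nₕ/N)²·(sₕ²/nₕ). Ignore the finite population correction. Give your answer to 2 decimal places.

163.19

N = 20528. Term for each stratum: Wₕ²sₕ²/nₕ.
Var(x̄_st) = 9.70571 + 9.62810 + 101.08425 + 42.77648 = 163.19453 → 163.19.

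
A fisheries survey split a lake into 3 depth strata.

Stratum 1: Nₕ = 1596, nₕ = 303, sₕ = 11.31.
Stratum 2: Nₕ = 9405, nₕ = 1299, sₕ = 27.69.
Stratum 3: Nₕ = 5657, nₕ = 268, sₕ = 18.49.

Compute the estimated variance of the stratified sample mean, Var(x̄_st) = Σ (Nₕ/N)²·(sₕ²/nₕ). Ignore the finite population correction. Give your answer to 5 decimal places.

N = 16658. Term for each stratum: Wₕ²sₕ²/nₕ.
Var(x̄_st) = 0.00387528 + 0.18815192 + 0.14711795 = 0.33914514 → 0.33915.

0.33915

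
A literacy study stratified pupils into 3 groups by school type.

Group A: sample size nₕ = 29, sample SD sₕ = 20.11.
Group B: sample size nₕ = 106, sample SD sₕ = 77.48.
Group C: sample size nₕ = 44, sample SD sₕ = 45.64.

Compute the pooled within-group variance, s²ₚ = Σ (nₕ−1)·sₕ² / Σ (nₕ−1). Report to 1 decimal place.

A: (29−1)·20.11² = 28·404.4121 = 11323.5388
B: (106−1)·77.48² = 105·6003.1504 = 630330.792
C: (44−1)·45.64² = 43·2083.0096 = 89569.4128
Numerator = 731223.7436; denominator = Σ(nₕ−1) = 176.
s²ₚ = 731223.7436/176 = 4154.680... → 4154.7.

4154.7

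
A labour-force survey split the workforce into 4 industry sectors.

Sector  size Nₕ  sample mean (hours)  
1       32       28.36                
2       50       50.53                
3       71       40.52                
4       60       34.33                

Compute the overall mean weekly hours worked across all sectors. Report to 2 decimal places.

39.30

x̄_st = (Σ Nₕx̄ₕ) / (Σ Nₕ) = (32·28.36 + 50·50.53 + 71·40.52 + 60·34.33) / 213
= 8370.74 / 213 = 39.2992... → 39.30.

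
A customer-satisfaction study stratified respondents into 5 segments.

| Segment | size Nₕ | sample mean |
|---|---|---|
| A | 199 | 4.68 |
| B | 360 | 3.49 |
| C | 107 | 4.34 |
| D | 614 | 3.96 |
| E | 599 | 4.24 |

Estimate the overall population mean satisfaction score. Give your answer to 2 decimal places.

4.06

N = 1879; weights Wₕ = Nₕ/N = (0.1059, 0.1916, 0.0569, 0.3268, 0.3188).
x̄_st = Σ Wₕ·x̄ₕ = 0.1059·4.68 + 0.1916·3.49 + 0.0569·4.34 + 0.3268·3.96 + 0.3188·4.24 ≈ 4.0571...
→ 4.06.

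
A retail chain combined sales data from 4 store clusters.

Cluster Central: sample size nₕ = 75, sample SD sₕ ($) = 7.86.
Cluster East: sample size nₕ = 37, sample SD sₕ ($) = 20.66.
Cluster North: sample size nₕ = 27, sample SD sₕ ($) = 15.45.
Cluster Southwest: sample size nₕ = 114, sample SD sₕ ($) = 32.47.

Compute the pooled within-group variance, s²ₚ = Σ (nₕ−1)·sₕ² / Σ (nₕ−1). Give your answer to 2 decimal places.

Central: (75−1)·7.86² = 74·61.7796 = 4571.6904
East: (37−1)·20.66² = 36·426.8356 = 15366.0816
North: (27−1)·15.45² = 26·238.7025 = 6206.265
Southwest: (114−1)·32.47² = 113·1054.3009 = 119136.0017
Numerator = 145280.0387; denominator = Σ(nₕ−1) = 249.
s²ₚ = 145280.0387/249 = 583.4540... → 583.45.

583.45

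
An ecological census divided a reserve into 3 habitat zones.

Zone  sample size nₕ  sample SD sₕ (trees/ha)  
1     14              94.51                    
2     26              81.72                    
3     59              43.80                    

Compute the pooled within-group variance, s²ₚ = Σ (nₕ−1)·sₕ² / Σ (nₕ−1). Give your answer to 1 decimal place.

4107.7

Degrees of freedom: 13 + 25 + 58 = 96.
Σ(nₕ−1)sₕ² = 13·8932.1401 + 25·6678.1584 + 58·1918.44 = 394341.3013.
s²ₚ = 394341.3013 / 96 = 4107.722... → 4107.7.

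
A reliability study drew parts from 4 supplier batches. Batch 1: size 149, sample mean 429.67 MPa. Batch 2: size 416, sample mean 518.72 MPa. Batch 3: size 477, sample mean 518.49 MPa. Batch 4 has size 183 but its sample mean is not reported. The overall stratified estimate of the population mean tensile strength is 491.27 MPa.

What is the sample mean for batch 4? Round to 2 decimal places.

N = 149 + 416 + 477 + 183 = 1225.
Overall total = μ·N = 491.27·1225 = 601805.75.
Subtract the known strata: 149·429.67 + 416·518.72 + 477·518.49 = 527128.08.
Remaining total for batch 4: 601805.75 − 527128.08 = 74677.67.
Divide by its size: 74677.67 / 183 = 408.0747... → 408.07.

408.07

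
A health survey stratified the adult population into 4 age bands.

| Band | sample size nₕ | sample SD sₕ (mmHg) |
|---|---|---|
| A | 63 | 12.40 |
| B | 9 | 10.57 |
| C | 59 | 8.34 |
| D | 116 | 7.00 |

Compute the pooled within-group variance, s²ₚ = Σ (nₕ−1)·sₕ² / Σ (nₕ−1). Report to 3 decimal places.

Degrees of freedom: 62 + 8 + 58 + 115 = 243.
Σ(nₕ−1)sₕ² = 62·153.76 + 8·111.7249 + 58·69.5556 + 115·49 = 20096.144.
s²ₚ = 20096.144 / 243 = 82.70018... → 82.700.

82.700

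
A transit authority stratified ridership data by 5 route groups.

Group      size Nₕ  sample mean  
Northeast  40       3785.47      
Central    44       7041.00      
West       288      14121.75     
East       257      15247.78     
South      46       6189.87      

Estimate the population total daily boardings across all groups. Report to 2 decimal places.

Estimate total by summing Nₕ·x̄ₕ over strata.
40·3785.47 + 44·7041.00 + 288·14121.75 + 257·15247.78 + 46·6189.87 = 151418.8 + 309804 + 4067064 + 3918679.46 + 284734.02 = 8731700.28.

8731700.28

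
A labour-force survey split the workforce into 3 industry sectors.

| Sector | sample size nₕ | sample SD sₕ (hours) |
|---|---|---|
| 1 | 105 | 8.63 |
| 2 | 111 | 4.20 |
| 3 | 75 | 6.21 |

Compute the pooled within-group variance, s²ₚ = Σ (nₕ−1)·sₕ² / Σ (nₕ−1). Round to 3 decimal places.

43.541

Degrees of freedom: 104 + 110 + 74 = 288.
Σ(nₕ−1)sₕ² = 104·74.4769 + 110·17.64 + 74·38.5641 = 12539.741.
s²ₚ = 12539.741 / 288 = 43.54077... → 43.541.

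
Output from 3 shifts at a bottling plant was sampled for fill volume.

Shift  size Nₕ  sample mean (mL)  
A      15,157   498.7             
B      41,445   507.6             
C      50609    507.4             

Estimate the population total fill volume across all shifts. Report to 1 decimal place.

Population total = Σ Nₕ·x̄ₕ (each stratum's size times its mean).
15157·498.7 + 41445·507.6 + 50609·507.4 = 7558795.9 + 21037482 + 25679006.6 = 54275284.5.

54275284.5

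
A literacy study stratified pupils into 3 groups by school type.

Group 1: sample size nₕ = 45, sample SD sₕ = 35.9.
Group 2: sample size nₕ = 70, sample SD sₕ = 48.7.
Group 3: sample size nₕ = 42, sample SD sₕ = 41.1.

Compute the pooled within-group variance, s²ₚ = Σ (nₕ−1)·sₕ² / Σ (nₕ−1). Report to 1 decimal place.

1: (45−1)·35.9² = 44·1288.81 = 56707.64
2: (70−1)·48.7² = 69·2371.69 = 163646.61
3: (42−1)·41.1² = 41·1689.21 = 69257.61
Numerator = 289611.86; denominator = Σ(nₕ−1) = 154.
s²ₚ = 289611.86/154 = 1880.596... → 1880.6.

1880.6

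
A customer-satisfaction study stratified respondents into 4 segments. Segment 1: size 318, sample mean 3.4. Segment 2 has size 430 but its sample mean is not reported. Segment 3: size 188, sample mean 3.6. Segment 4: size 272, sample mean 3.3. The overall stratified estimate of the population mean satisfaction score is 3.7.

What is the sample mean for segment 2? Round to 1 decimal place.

N = 318 + 430 + 188 + 272 = 1208.
Overall total = μ·N = 3.7·1208 = 4469.6.
Subtract the known strata: 318·3.4 + 188·3.6 + 272·3.3 = 2655.6.
Remaining total for segment 2: 4469.6 − 2655.6 = 1814.
Divide by its size: 1814 / 430 = 4.219... → 4.2.

4.2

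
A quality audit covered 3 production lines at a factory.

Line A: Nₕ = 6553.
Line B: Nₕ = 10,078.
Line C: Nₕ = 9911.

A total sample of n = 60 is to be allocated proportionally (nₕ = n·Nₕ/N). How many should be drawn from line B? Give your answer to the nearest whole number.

Share of line B = 10078/26542 = 0.37970.
Allocate 60 × 0.37970 = 22.782... → 23.

23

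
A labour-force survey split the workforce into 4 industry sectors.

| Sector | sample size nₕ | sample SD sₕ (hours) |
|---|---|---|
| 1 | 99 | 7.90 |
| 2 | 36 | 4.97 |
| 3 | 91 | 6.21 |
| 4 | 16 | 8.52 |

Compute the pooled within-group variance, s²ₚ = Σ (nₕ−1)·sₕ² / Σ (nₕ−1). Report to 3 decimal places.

48.489

1: (99−1)·7.90² = 98·62.41 = 6116.18
2: (36−1)·4.97² = 35·24.7009 = 864.5315
3: (91−1)·6.21² = 90·38.5641 = 3470.769
4: (16−1)·8.52² = 15·72.5904 = 1088.856
Numerator = 11540.3365; denominator = Σ(nₕ−1) = 238.
s²ₚ = 11540.3365/238 = 48.48881... → 48.489.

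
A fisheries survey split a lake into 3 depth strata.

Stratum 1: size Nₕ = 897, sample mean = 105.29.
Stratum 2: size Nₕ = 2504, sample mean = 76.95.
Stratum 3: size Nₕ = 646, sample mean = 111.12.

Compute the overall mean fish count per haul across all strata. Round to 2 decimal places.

88.69

N = 4047; weights Wₕ = Nₕ/N = (0.2216, 0.6187, 0.1596).
x̄_st = Σ Wₕ·x̄ₕ = 0.2216·105.29 + 0.6187·76.95 + 0.1596·111.12 ≈ 88.6858...
→ 88.69.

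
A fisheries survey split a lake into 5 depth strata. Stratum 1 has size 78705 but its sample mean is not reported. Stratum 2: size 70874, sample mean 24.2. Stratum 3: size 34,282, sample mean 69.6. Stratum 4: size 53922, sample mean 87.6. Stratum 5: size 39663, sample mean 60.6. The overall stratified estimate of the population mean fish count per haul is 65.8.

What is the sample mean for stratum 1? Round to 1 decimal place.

89.3

N = 78705 + 70874 + 34282 + 53922 + 39663 = 277446.
Overall total = μ·N = 65.8·277446 = 18255946.8.
Subtract the known strata: 70874·24.2 + 34282·69.6 + 53922·87.6 + 39663·60.6 = 11228323.
Remaining total for stratum 1: 18255946.8 − 11228323 = 7027623.8.
Divide by its size: 7027623.8 / 78705 = 89.291... → 89.3.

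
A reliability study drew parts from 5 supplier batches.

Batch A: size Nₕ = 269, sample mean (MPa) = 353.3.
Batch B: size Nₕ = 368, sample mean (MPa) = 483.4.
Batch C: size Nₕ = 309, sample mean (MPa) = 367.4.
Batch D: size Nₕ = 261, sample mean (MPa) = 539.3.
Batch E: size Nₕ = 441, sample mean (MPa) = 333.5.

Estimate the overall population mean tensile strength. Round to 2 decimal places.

N = 269 + 368 + 309 + 261 + 441 = 1648.
Overall mean = Σ (Nₕ/N)·x̄ₕ — weight by population share, not a simple average.
Σ Nₕx̄ₕ = 269·353.3 + 368·483.4 + 309·367.4 + 261·539.3 + 441·333.5 = 95037.7 + 177891.2 + 113526.6 + 140757.3 + 147073.5 = 674286.3.
Divide by N: 674286.3 / 1648 = 409.1543... → 409.15.

409.15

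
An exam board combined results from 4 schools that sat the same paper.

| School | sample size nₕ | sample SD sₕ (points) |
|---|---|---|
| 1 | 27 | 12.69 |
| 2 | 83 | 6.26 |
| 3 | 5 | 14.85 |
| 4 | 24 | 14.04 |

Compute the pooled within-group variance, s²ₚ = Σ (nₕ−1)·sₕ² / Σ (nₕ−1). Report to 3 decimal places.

94.935

Degrees of freedom: 26 + 82 + 4 + 23 = 135.
Σ(nₕ−1)sₕ² = 26·161.0361 + 82·39.1876 + 4·220.5225 + 23·197.1216 = 12816.2086.
s²ₚ = 12816.2086 / 135 = 94.93488... → 94.935.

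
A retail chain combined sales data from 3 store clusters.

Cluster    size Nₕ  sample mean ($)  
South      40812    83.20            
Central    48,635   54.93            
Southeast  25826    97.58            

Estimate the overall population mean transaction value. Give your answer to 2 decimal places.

74.49

N = 40812 + 48635 + 25826 = 115273.
Overall mean = Σ (Nₕ/N)·x̄ₕ — weight by population share, not a simple average.
Σ Nₕx̄ₕ = 40812·83.20 + 48635·54.93 + 25826·97.58 = 3395558.4 + 2671520.55 + 2520101.08 = 8587180.03.
Divide by N: 8587180.03 / 115273 = 74.4943... → 74.49.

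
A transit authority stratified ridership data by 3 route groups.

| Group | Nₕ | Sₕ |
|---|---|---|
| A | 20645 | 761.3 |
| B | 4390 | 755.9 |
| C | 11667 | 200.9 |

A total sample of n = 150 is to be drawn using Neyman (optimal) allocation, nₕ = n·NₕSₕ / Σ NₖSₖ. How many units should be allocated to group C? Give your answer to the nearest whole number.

16

Σ NₕSₕ = 20645·761.3 + 4390·755.9 + 11667·200.9 = 21379339.8.
Share for C: 2343900.3/21379339.8 = 0.10963.
n_C = 150 × 0.10963 = 16.445... → 16.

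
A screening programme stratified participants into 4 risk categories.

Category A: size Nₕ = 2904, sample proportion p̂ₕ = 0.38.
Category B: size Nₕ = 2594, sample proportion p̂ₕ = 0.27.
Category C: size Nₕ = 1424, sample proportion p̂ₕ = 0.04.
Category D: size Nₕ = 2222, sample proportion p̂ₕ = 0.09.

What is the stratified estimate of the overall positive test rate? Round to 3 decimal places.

0.225

N = 2904 + 2594 + 1424 + 2222 = 9144.
Overall proportion = Σ (Nₕ/N)·p̂ₕ.
Σ Nₕp̂ₕ = 1103.52 + 700.38 + 56.96 + 199.98 = 2060.84.
2060.84 / 9144 = 0.22538... → 0.225.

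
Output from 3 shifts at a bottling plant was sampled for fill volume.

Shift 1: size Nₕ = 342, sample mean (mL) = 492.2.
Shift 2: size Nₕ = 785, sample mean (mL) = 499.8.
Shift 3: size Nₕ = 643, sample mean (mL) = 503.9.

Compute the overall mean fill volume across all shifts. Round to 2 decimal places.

N = 1770; weights Wₕ = Nₕ/N = (0.1932, 0.4435, 0.3633).
x̄_st = Σ Wₕ·x̄ₕ = 0.1932·492.2 + 0.4435·499.8 + 0.3633·503.9 ≈ 499.8210...
→ 499.82.

499.82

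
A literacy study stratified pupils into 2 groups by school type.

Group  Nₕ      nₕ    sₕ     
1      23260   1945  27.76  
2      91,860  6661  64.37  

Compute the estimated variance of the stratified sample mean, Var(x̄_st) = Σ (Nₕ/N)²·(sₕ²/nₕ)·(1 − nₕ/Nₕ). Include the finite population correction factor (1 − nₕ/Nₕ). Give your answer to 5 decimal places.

N = 115120. Term for each stratum: Wₕ²sₕ²/nₕ·(1−nₕ/Nₕ).
Var(x̄_st) = 0.01482220 + 0.36735585 = 0.38217806 → 0.38218.

0.38218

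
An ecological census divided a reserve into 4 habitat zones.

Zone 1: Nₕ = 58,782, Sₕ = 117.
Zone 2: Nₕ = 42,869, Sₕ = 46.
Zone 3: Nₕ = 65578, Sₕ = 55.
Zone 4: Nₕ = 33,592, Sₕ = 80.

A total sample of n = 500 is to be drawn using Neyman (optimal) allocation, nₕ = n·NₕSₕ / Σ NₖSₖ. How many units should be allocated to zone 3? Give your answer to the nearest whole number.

Σ NₕSₕ = 58782·117 + 42869·46 + 65578·55 + 33592·80 = 15143618.
Share for 3: 3606790/15143618 = 0.23817.
n_3 = 500 × 0.23817 = 119.086... → 119.

119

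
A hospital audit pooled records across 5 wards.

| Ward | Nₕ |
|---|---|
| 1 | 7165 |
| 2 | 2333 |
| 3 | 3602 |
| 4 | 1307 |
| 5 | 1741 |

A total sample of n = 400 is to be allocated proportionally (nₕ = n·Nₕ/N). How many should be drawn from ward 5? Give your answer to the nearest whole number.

Share of ward 5 = 1741/16148 = 0.10782.
Allocate 400 × 0.10782 = 43.126... → 43.

43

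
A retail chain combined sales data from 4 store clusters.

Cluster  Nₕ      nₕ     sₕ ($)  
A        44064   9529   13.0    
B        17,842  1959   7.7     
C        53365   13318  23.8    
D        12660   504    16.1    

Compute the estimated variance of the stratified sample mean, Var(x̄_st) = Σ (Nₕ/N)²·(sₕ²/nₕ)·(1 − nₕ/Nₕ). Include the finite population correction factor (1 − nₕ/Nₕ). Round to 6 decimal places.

0.012563

N = 127931. Term for each stratum: Wₕ²sₕ²/nₕ·(1−nₕ/Nₕ).
Var(x̄_st) = 0.001649040 + 0.000524049 + 0.005553795 + 0.004836086 = 0.012562969 → 0.012563.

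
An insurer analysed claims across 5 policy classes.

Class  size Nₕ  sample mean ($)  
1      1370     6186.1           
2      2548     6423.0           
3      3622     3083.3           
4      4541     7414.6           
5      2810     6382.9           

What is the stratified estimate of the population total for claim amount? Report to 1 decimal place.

87614121.2

Estimate total by summing Nₕ·x̄ₕ over strata.
1370·6186.1 + 2548·6423.0 + 3622·3083.3 + 4541·7414.6 + 2810·6382.9 = 8474957 + 16365804 + 11167712.6 + 33669698.6 + 17935949 = 87614121.2.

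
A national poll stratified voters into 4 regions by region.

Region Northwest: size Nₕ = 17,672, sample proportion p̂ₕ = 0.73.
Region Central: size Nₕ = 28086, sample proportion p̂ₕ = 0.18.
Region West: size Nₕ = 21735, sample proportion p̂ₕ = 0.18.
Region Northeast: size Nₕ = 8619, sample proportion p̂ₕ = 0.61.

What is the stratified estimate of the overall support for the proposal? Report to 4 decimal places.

Wₕ = Nₕ/N with N = 76112: 0.2322, 0.3690, 0.2856, 0.1132.
p̂_st = 0.2322·0.73 + 0.3690·0.18 + 0.2856·0.18 + 0.1132·0.61 ≈ 0.356395... → 0.3564.

0.3564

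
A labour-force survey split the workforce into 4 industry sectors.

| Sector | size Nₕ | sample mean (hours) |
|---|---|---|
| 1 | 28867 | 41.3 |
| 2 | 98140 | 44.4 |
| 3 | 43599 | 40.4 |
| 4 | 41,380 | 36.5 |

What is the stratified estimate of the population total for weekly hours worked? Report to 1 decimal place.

1: 28867·41.3 = 1192207.1
2: 98140·44.4 = 4357416
3: 43599·40.4 = 1761399.6
4: 41380·36.5 = 1510370
τ̂ = Σ Nₕx̄ₕ = 8821392.7.

8821392.7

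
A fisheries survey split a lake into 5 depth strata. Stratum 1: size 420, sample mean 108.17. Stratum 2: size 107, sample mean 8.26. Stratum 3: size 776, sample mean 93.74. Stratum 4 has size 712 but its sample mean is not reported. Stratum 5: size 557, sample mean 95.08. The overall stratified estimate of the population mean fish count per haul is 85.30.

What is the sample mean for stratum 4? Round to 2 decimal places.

Σ Nₕx̄ₕ = N·μ, so 712·x̄_4 = 2572·85.30 − (420·108.17 + 107·8.26 + 776·93.74 + 557·95.08).
= 219391.6 − 172017.02 = 47374.58.
x̄_4 = 47374.58 / 712 = 66.5373... → 66.54.

66.54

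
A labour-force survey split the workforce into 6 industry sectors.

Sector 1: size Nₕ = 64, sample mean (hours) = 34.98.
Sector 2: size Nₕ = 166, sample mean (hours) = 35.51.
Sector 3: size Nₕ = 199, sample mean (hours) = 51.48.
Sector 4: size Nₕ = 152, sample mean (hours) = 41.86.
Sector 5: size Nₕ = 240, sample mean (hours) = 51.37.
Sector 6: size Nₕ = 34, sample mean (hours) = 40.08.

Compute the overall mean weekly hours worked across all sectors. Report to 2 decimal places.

N = 64 + 166 + 199 + 152 + 240 + 34 = 855.
Overall mean = Σ (Nₕ/N)·x̄ₕ — weight by population share, not a simple average.
Σ Nₕx̄ₕ = 64·34.98 + 166·35.51 + 199·51.48 + 152·41.86 + 240·51.37 + 34·40.08 = 2238.72 + 5894.66 + 10244.52 + 6362.72 + 12328.8 + 1362.72 = 38432.14.
Divide by N: 38432.14 / 855 = 44.9499... → 44.95.

44.95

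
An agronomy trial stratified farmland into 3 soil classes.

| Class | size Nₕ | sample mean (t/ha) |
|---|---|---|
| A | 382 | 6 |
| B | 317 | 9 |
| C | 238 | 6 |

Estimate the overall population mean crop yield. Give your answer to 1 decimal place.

N = 382 + 317 + 238 = 937.
Overall mean = Σ (Nₕ/N)·x̄ₕ — weight by population share, not a simple average.
Σ Nₕx̄ₕ = 382·6 + 317·9 + 238·6 = 2292 + 2853 + 1428 = 6573.
Divide by N: 6573 / 937 = 7.015... → 7.0.

7.0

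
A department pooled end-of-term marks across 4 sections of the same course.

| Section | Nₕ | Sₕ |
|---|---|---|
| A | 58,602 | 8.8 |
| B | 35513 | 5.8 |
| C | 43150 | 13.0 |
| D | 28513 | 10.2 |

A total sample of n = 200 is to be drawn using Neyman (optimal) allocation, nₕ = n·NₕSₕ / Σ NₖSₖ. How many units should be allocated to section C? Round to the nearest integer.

71

A: NₕSₕ = 58602·8.8 = 515697.6
B: NₕSₕ = 35513·5.8 = 205975.4
C: NₕSₕ = 43150·13.0 = 560950
D: NₕSₕ = 28513·10.2 = 290832.6
Σ NₕSₕ = 1573455.6.
n_C = 200·560950/1573455.6 = 71.302... → 71.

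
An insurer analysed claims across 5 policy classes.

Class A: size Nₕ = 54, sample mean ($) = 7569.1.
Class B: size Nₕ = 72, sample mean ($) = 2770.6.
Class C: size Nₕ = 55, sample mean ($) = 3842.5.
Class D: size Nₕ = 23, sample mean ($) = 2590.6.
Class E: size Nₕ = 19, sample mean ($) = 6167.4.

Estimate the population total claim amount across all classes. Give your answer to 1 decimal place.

996316.5

Estimate total by summing Nₕ·x̄ₕ over strata.
54·7569.1 + 72·2770.6 + 55·3842.5 + 23·2590.6 + 19·6167.4 = 408731.4 + 199483.2 + 211337.5 + 59583.8 + 117180.6 = 996316.5.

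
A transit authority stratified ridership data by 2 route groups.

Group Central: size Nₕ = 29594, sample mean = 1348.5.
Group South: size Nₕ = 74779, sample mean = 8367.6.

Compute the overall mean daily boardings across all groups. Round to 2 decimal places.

6377.40

x̄_st = (Σ Nₕx̄ₕ) / (Σ Nₕ) = (29594·1348.5 + 74779·8367.6) / 104373
= 665628269.4 / 104373 = 6377.3990... → 6377.40.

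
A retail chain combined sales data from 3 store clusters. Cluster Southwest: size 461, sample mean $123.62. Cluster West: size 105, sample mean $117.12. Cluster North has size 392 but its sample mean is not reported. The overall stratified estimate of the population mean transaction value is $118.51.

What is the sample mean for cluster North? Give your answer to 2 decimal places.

112.87

N = 461 + 105 + 392 = 958.
Overall total = μ·N = 118.51·958 = 113532.58.
Subtract the known strata: 461·123.62 + 105·117.12 = 69286.42.
Remaining total for cluster North: 113532.58 − 69286.42 = 44246.16.
Divide by its size: 44246.16 / 392 = 112.8729... → 112.87.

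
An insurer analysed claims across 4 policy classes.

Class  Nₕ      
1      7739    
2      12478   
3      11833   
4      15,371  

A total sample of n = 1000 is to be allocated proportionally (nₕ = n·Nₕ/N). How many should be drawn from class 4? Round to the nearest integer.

Share of class 4 = 15371/47421 = 0.32414.
Allocate 1000 × 0.32414 = 324.139... → 324.

324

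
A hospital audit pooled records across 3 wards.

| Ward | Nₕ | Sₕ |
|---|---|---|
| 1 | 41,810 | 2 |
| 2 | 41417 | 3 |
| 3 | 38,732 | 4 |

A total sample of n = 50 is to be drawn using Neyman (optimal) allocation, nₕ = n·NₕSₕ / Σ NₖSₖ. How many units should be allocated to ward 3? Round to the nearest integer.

21

Σ NₕSₕ = 41810·2 + 41417·3 + 38732·4 = 362799.
Share for 3: 154928/362799 = 0.42704.
n_3 = 50 × 0.42704 = 21.352... → 21.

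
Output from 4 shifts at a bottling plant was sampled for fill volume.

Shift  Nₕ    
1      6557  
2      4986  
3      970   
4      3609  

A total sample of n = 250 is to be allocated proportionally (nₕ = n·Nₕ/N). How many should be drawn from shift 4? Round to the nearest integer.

56

Share of shift 4 = 3609/16122 = 0.22386.
Allocate 250 × 0.22386 = 55.964... → 56.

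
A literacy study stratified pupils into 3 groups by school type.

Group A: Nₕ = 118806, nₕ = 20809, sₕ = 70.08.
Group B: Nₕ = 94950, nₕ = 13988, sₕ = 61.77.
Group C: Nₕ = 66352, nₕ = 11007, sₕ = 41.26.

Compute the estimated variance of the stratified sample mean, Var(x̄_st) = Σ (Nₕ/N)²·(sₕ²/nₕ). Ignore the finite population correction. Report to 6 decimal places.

N = 280108; Wₕ = Nₕ/N.
group A: (118806/280108)²·70.08²/20809 = 0.042458310
group B: (94950/280108)²·61.77²/13988 = 0.031342851
group C: (66352/280108)²·41.26²/11007 = 0.008678536
Sum = 0.082479697 → 0.082480.

0.082480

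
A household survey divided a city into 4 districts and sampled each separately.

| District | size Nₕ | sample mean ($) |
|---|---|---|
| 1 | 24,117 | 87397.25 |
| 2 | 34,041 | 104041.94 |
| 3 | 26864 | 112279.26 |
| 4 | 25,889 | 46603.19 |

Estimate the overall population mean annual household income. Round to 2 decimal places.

N = 110911; weights Wₕ = Nₕ/N = (0.2174, 0.3069, 0.2422, 0.2334).
x̄_st = Σ Wₕ·x̄ₕ = 0.2174·87397.25 + 0.3069·104041.94 + 0.2422·112279.26 + 0.2334·46603.19 ≈ 89010.3884...
→ 89010.39.

89010.39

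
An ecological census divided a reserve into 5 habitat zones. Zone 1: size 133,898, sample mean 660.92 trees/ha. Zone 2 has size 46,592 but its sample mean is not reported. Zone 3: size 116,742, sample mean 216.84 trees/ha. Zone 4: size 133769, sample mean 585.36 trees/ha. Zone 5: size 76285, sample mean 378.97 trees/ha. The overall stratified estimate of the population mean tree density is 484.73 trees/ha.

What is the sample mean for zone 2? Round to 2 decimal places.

Σ Nₕx̄ₕ = N·μ, so 46592·x̄_2 = 507286·484.73 − (133898·660.92 + 116742·216.84 + 133769·585.36 + 76285·378.97).
= 245896742.78 − 221022949.73 = 24873793.05.
x̄_2 = 24873793.05 / 46592 = 533.8640... → 533.86.

533.86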